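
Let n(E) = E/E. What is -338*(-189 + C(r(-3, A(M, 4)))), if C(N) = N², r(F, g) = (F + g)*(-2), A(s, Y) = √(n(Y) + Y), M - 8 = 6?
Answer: 44954 + 8112*√5 ≈ 63093.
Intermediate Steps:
M = 14 (M = 8 + 6 = 14)
n(E) = 1
A(s, Y) = √(1 + Y)
r(F, g) = -2*F - 2*g
-338*(-189 + C(r(-3, A(M, 4)))) = -338*(-189 + (-2*(-3) - 2*√(1 + 4))²) = -338*(-189 + (6 - 2*√5)²) = 63882 - 338*(6 - 2*√5)²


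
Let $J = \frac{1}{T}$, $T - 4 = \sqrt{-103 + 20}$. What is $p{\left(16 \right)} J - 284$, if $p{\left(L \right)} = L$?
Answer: $\frac{4 \left(- 71 \sqrt{83} + 280 i\right)}{\sqrt{83} - 4 i} \approx -283.35 - 1.4724 i$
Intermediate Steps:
$T = 4 + i \sqrt{83}$ ($T = 4 + \sqrt{-103 + 20} = 4 + \sqrt{-83} = 4 + i \sqrt{83} \approx 4.0 + 9.1104 i$)
$J = \frac{1}{4 + i \sqrt{83}} \approx 0.040404 - 0.092025 i$
$p{\left(16 \right)} J - 284 = 16 \left(\frac{4}{99} - \frac{i \sqrt{83}}{99}\right) - 284 = \left(\frac{64}{99} - \frac{16 i \sqrt{83}}{99}\right) - 284 = - \frac{28052}{99} - \frac{16 i \sqrt{83}}{99}$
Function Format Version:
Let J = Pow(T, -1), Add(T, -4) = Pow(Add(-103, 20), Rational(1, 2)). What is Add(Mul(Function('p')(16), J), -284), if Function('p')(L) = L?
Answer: Mul(4, Pow(Add(Pow(83, Rational(1, 2)), Mul(-4, I)), -1), Add(Mul(-71, Pow(83, Rational(1, 2))), Mul(280, I))) ≈ Add(-283.35, Mul(-1.4724, I))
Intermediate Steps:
T = Add(4, Mul(I, Pow(83, Rational(1, 2)))) (T = Add(4, Pow(Add(-103, 20), Rational(1, 2))) = Add(4, Pow(-83, Rational(1, 2))) = Add(4, Mul(I, Pow(83, Rational(1, 2)))) ≈ Add(4.0000, Mul(9.1104, I)))
J = Pow(Add(4, Mul(I, Pow(83, Rational(1, 2)))), -1) ≈ Add(0.040404, Mul(-0.092025, I))
Add(Mul(Function('p')(16), J), -284) = Add(Mul(16, Add(Rational(4, 99), Mul(Rational(-1, 99), I, Pow(83, Rational(1, 2))))), -284) = Add(Add(Rational(64, 99), Mul(Rational(-16, 99), I, Pow(83, Rational(1, 2)))), -284) = Add(Rational(-28052, 99), Mul(Rational(-16, 99), I, Pow(83, Rational(1, 2))))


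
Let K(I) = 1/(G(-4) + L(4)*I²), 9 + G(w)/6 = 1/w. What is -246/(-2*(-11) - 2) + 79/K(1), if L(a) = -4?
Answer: -23564/5 ≈ -4712.8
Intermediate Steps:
G(w) = -54 + 6/w
K(I) = 1/(-111/2 - 4*I²) (K(I) = 1/((-54 + 6/(-4)) - 4*I²) = 1/((-54 + 6*(-¼)) - 4*I²) = 1/((-54 - 3/2) - 4*I²) = 1/(-111/2 - 4*I²))
-246/(-2*(-11) - 2) + 79/K(1) = -246/(-2*(-11) - 2) + 79/((-2/(111 + 8*1²))) = -246/(22 - 2) + 79/((-2/(111 + 8*1))) = -246/20 + 79/((-2/(111 + 8))) = -246*1/20 + 79/((-2/119)) = -123/10 + 79/((-2*1/119)) = -123/10 + 79/(-2/119) = -123/10 + 79*(-119/2) = -123/10 - 9401/2 = -23564/5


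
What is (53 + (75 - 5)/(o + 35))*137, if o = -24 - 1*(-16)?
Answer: 205637/27 ≈ 7616.2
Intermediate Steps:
o = -8 (o = -24 + 16 = -8)
(53 + (75 - 5)/(o + 35))*137 = (53 + (75 - 5)/(-8 + 35))*137 = (53 + 70/27)*137 = (1501/27)*137 = 205637/27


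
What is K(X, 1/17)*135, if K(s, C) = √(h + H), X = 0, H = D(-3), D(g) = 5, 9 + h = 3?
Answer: 135*I ≈ 135.0*I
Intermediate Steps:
h = -6 (h = -9 + 3 = -6)
H = 5
K(s, C) = I (K(s, C) = √(-6 + 5) = √(-1) = I)
K(X, 1/17)*135 = I*135 = 135*I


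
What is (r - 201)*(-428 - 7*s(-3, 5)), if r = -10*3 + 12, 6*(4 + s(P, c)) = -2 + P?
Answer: 172645/2 ≈ 86323.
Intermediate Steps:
s(P, c) = -13/3 + P/6 (s(P, c) = -4 + (-2 + P)/6 = -4 + (-1/3 + P/6) = -13/3 + P/6)
r = -18 (r = -30 + 12 = -18)
(r - 201)*(-428 - 7*s(-3, 5)) = (-18 - 201)*(-428 - 7*(-13/3 + (1/6)*(-3))) = -219*(-428 - 7*(-13/3 - 1/2)) = -219*(-428 - 7*(-29/6)) = -219*(-428 + 203/6) = -219*(-2365/6) = 172645/2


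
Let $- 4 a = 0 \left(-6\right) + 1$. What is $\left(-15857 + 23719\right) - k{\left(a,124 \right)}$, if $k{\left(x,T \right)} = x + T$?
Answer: $\frac{30953}{4} \approx 7738.3$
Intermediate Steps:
$a = - \frac{1}{4}$ ($a = - \frac{0 \left(-6\right) + 1}{4} = - \frac{0 + 1}{4} = \left(- \frac{1}{4}\right) 1 = - \frac{1}{4} \approx -0.25$)
$k{\left(x,T \right)} = T + x$
$\left(-15857 + 23719\right) - k{\left(a,124 \right)} = \left(-15857 + 23719\right) - \left(124 - \frac{1}{4}\right) = 7862 - \frac{495}{4} = \frac{30953}{4}$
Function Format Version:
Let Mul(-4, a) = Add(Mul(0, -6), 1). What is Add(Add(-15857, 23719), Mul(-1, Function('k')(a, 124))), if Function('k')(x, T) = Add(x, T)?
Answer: Rational(30953, 4) ≈ 7738.3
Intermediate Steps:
a = Rational(-1, 4) (a = Mul(Rational(-1, 4), Add(Mul(0, -6), 1)) = Mul(Rational(-1, 4), Add(0, 1)) = Mul(Rational(-1, 4), 1) = Rational(-1, 4) ≈ -0.25000)
Function('k')(x, T) = Add(T, x)
Add(Add(-15857, 23719), Mul(-1, Function('k')(a, 124))) = Add(Add(-15857, 23719), Mul(-1, Add(124, Rational(-1, 4)))) = Add(7862, Mul(-1, Rational(495, 4))) = Add(7862, Rational(-495, 4)) = Rational(30953, 4)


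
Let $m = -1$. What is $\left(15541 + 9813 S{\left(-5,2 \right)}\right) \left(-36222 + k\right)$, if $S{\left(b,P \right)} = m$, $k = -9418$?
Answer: $-261425920$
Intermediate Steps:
$S{\left(b,P \right)} = -1$
$\left(15541 + 9813 S{\left(-5,2 \right)}\right) \left(-36222 + k\right) = \left(15541 + 9813 \left(-1\right)\right) \left(-36222 - 9418\right) = \left(15541 - 9813\right) \left(-45640\right) = 5728 \left(-45640\right) = -261425920$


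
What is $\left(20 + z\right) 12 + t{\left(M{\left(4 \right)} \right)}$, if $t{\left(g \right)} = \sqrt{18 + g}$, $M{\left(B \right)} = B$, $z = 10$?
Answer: $360 + \sqrt{22} \approx 364.69$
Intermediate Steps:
$\left(20 + z\right) 12 + t{\left(M{\left(4 \right)} \right)} = \left(20 + 10\right) 12 + \sqrt{18 + 4} = 30 \cdot 12 + \sqrt{22} = 360 + \sqrt{22}$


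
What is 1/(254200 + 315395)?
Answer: 1/569595 ≈ 1.7556e-6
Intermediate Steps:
1/(254200 + 315395) = 1/569595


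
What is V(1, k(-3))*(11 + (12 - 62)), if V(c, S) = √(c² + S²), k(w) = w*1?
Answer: -39*√10 ≈ -123.33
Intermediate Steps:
k(w) = w
V(c, S) = √(S² + c²)
V(1, k(-3))*(11 + (12 - 62)) = √((-3)² + 1²)*(11 + (12 - 62)) = √(9 + 1)*(11 - 50) = √10*(-39) = -39*√10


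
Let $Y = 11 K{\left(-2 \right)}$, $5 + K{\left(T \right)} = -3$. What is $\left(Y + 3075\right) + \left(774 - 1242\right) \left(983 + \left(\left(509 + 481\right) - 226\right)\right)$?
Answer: $-814609$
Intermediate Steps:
$K{\left(T \right)} = -8$ ($K{\left(T \right)} = -5 - 3 = -8$)
$Y = -88$ ($Y = 11 \left(-8\right) = -88$)
$\left(Y + 3075\right) + \left(774 - 1242\right) \left(983 + \left(\left(509 + 481\right) - 226\right)\right) = \left(-88 + 3075\right) + \left(774 - 1242\right) \left(983 + \left(\left(509 + 481\right) - 226\right)\right) = 2987 - 468 \left(983 + \left(990 - 226\right)\right) = 2987 - 468 \left(983 + 764\right) = 2987 - 817596 = -814609$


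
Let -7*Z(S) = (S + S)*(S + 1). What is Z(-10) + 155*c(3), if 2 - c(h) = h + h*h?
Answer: -11030/7 ≈ -1575.7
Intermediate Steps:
Z(S) = -2*S*(1 + S)/7 (Z(S) = -(S + S)*(S + 1)/7 = -2*S*(1 + S)/7)
c(h) = 2 - h - h**2 (c(h) = 2 - (h + h*h) = 2 - (h + h**2) = 2 + (-h - h**2) = 2 - h - h**2)
Z(-10) + 155*c(3) = -2/7*(-10)*(1 - 10) + 155*(2 - 1*3 - 1*3**2) = -2/7*(-10)*(-9) + 155*(2 - 3 - 1*9) = -180/7 + 155*(2 - 3 - 9) = -180/7 + 155*(-10) = -180/7 - 1550 = -11030/7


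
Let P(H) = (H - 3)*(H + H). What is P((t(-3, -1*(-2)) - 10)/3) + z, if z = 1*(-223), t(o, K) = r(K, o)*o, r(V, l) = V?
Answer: -1207/9 ≈ -134.11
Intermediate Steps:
t(o, K) = K*o
z = -223
P(H) = 2*H*(-3 + H) (P(H) = (-3 + H)*(2*H) = 2*H*(-3 + H))
P((t(-3, -1*(-2)) - 10)/3) + z = 2*((-1*(-2)*(-3) - 10)/3)*(-3 + (-1*(-2)*(-3) - 10)/3) - 223 = 2*((2*(-3) - 10)*(⅓))*(-3 + (2*(-3) - 10)*(⅓)) - 223 = 2*((-6 - 10)*(⅓))*(-3 + (-6 - 10)*(⅓)) - 223 = 2*(-16*⅓)*(-3 - 16*⅓) - 223 = 2*(-16/3)*(-3 - 16/3) - 223 = 2*(-16/3)*(-25/3) - 223 = 800/9 - 223 = -1207/9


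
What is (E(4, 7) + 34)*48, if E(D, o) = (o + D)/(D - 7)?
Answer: 1456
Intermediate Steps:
E(D, o) = (D + o)/(-7 + D)
(E(4, 7) + 34)*48 = ((4 + 7)/(-7 + 4) + 34)*48 = (11/(-3) + 34)*48 = (-⅓*11 + 34)*48 = (-11/3 + 34)*48 = (91/3)*48 = 1456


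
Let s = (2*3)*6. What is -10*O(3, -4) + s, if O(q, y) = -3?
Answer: 66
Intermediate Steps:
s = 36 (s = 6*6 = 36)
-10*O(3, -4) + s = -10*(-3) + 36 = 30 + 36 = 66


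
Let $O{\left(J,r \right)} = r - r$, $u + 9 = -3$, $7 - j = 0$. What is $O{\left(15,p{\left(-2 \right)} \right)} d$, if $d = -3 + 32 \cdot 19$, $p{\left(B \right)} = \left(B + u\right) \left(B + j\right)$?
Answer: $0$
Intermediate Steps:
$j = 7$ ($j = 7 - 0 = 7 + 0 = 7$)
$u = -12$ ($u = -9 - 3 = -12$)
$p{\left(B \right)} = \left(-12 + B\right) \left(7 + B\right)$ ($p{\left(B \right)} = \left(B - 12\right) \left(B + 7\right) = \left(-12 + B\right) \left(7 + B\right)$)
$d = 605$ ($d = -3 + 608 = 605$)
$O{\left(J,r \right)} = 0$
$O{\left(15,p{\left(-2 \right)} \right)} d = 0 \cdot 605 = 0$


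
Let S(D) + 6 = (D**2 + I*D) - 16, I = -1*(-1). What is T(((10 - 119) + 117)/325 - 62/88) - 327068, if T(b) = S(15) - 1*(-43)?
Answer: -326807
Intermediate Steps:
I = 1
S(D) = -22 + D + D**2 (S(D) = -6 + ((D**2 + 1*D) - 16) = -6 + ((D**2 + D) - 16) = -6 + ((D + D**2) - 16) = -6 + (-16 + D + D**2) = -22 + D + D**2)
T(b) = 261 (T(b) = (-22 + 15 + 15**2) - 1*(-43) = (-22 + 15 + 225) + 43 = 218 + 43 = 261)
T(((10 - 119) + 117)/325 - 62/88) - 327068 = 261 - 327068 = -326807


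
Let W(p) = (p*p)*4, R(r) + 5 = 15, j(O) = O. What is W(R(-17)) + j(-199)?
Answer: 201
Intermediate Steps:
R(r) = 10 (R(r) = -5 + 15 = 10)
W(p) = 4*p² (W(p) = p²*4 = 4*p²)
W(R(-17)) + j(-199) = 4*10² - 199 = 4*100 - 199 = 400 - 199 = 201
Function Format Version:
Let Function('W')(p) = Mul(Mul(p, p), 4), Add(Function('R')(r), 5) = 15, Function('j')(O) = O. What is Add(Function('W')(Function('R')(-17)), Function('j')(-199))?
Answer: 201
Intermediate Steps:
Function('R')(r) = 10 (Function('R')(r) = Add(-5, 15) = 10)
Function('W')(p) = Mul(4, Pow(p, 2)) (Function('W')(p) = Mul(Pow(p, 2), 4) = Mul(4, Pow(p, 2)))
Add(Function('W')(Function('R')(-17)), Function('j')(-199)) = Add(Mul(4, Pow(10, 2)), -199) = Add(Mul(4, 100), -199) = Add(400, -199) = 201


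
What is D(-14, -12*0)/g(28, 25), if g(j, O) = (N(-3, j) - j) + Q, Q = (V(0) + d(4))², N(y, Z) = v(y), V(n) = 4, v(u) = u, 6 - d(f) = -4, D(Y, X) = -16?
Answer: -16/165 ≈ -0.096970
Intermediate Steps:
d(f) = 10 (d(f) = 6 - 1*(-4) = 6 + 4 = 10)
N(y, Z) = y
Q = 196 (Q = (4 + 10)² = 14² = 196)
g(j, O) = 193 - j (g(j, O) = (-3 - j) + 196 = 193 - j)
D(-14, -12*0)/g(28, 25) = -16/(193 - 1*28) = -16/(193 - 28) = -16/165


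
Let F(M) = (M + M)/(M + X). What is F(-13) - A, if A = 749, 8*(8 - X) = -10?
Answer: -11131/15 ≈ -742.07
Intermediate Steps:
X = 37/4 (X = 8 - ⅛*(-10) = 8 + 5/4 = 37/4 ≈ 9.2500)
F(M) = 2*M/(37/4 + M) (F(M) = (M + M)/(M + 37/4) = (2*M)/(37/4 + M) = 2*M/(37/4 + M))
F(-13) - A = 8*(-13)/(37 + 4*(-13)) - 1*749 = 8*(-13)/(37 - 52) - 749 = 8*(-13)/(-15) - 749 = 8*(-13)*(-1/15) - 749 = 104/15 - 749 = -11131/15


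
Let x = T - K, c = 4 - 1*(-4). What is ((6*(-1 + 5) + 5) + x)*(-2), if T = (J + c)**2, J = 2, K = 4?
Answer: -250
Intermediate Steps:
c = 8 (c = 4 + 4 = 8)
T = 100 (T = (2 + 8)**2 = 10**2 = 100)
x = 96 (x = 100 - 1*4 = 100 - 4 = 96)
((6*(-1 + 5) + 5) + x)*(-2) = ((6*(-1 + 5) + 5) + 96)*(-2) = ((6*4 + 5) + 96)*(-2) = ((24 + 5) + 96)*(-2) = (29 + 96)*(-2) = 125*(-2) = -250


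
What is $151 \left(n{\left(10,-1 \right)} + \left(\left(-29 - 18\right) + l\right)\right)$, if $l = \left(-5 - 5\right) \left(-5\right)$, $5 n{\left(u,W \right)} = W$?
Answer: $\frac{2114}{5} \approx 422.8$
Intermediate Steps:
$n{\left(u,W \right)} = \frac{W}{5}$
$l = 50$ ($l = \left(-10\right) \left(-5\right) = 50$)
$151 \left(n{\left(10,-1 \right)} + \left(\left(-29 - 18\right) + l\right)\right) = 151 \left(\frac{1}{5} \left(-1\right) + \left(\left(-29 - 18\right) + 50\right)\right) = 151 \left(- \frac{1}{5} + \left(\left(-29 - 18\right) + 50\right)\right) = 151 \left(- \frac{1}{5} + \left(-47 + 50\right)\right) = 151 \left(- \frac{1}{5} + 3\right) = 151 \cdot \frac{14}{5} = \frac{2114}{5}$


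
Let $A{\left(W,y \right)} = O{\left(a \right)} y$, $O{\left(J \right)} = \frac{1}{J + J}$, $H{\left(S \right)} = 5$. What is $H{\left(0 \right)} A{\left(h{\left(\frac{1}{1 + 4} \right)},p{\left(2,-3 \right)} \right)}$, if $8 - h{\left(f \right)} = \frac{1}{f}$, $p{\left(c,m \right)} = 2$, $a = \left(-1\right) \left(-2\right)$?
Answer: $\frac{5}{2} \approx 2.5$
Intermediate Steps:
$a = 2$
$O{\left(J \right)} = \frac{1}{2 J}$
$h{\left(f \right)} = 8 - \frac{1}{f}$
$A{\left(W,y \right)} = \frac{y}{4}$ ($A{\left(W,y \right)} = \frac{1}{2 \cdot 2} y = \frac{1}{2} \cdot \frac{1}{2} y = \frac{y}{4}$)
$H{\left(0 \right)} A{\left(h{\left(\frac{1}{1 + 4} \right)},p{\left(2,-3 \right)} \right)} = 5 \cdot \frac{1}{4} \cdot 2 = 5 \cdot \frac{1}{2} = \frac{5}{2}$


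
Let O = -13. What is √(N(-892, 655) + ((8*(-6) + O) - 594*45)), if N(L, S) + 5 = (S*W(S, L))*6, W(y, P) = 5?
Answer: 3*I*√794 ≈ 84.534*I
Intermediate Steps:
N(L, S) = -5 + 30*S (N(L, S) = -5 + (S*5)*6 = -5 + (5*S)*6 = -5 + 30*S)
√(N(-892, 655) + ((8*(-6) + O) - 594*45)) = √((-5 + 30*655) + ((8*(-6) - 13) - 594*45)) = √((-5 + 19650) + ((-48 - 13) - 26730)) = √(19645 + (-61 - 26730)) = √(19645 - 26791) = √(-7146) = 3*I*√794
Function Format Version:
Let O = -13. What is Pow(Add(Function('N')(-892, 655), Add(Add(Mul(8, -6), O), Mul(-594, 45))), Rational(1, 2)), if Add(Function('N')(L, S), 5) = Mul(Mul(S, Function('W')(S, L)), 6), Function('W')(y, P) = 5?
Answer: Mul(3, I, Pow(794, Rational(1, 2))) ≈ Mul(84.534, I)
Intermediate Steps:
Function('N')(L, S) = Add(-5, Mul(30, S)) (Function('N')(L, S) = Add(-5, Mul(Mul(S, 5), 6)) = Add(-5, Mul(Mul(5, S), 6)) = Add(-5, Mul(30, S)))
Pow(Add(Function('N')(-892, 655), Add(Add(Mul(8, -6), O), Mul(-594, 45))), Rational(1, 2)) = Pow(Add(Add(-5, Mul(30, 655)), Add(Add(Mul(8, -6), -13), Mul(-594, 45))), Rational(1, 2)) = Pow(Add(Add(-5, 19650), Add(Add(-48, -13), -26730)), Rational(1, 2)) = Pow(Add(19645, Add(-61, -26730)), Rational(1, 2)) = Pow(Add(19645, -26791), Rational(1, 2)) = Pow(-7146, Rational(1, 2)) = Mul(3, I, Pow(794, Rational(1, 2)))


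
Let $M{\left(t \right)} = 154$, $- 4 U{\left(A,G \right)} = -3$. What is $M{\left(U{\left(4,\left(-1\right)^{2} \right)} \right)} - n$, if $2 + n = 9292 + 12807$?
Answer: $-21943$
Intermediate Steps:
$U{\left(A,G \right)} = \frac{3}{4}$ ($U{\left(A,G \right)} = \left(- \frac{1}{4}\right) \left(-3\right) = \frac{3}{4}$)
$n = 22097$ ($n = -2 + \left(9292 + 12807\right) = -2 + 22099 = 22097$)
$M{\left(U{\left(4,\left(-1\right)^{2} \right)} \right)} - n = 154 - 22097 = -21943$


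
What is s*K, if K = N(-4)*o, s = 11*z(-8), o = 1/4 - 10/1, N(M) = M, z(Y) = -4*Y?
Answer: 13728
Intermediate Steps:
o = -39/4 (o = 1*(1/4) - 10*1 = 1/4 - 10 = -39/4 ≈ -9.7500)
s = 352 (s = 11*(-4*(-8)) = 11*32 = 352)
K = 39 (K = -4*(-39/4) = 39)
s*K = 352*39 = 13728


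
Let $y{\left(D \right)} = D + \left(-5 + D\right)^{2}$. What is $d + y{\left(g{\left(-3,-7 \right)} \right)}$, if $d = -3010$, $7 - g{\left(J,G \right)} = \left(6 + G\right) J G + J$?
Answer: $-2303$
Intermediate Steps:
$g{\left(J,G \right)} = 7 - J - G J \left(6 + G\right)$ ($g{\left(J,G \right)} = 7 - \left(\left(6 + G\right) J G + J\right) = 7 - \left(J \left(6 + G\right) G + J\right) = 7 - \left(G J \left(6 + G\right) + J\right) = 7 - \left(J + G J \left(6 + G\right)\right) = 7 - J - G J \left(6 + G\right)$)
$d + y{\left(g{\left(-3,-7 \right)} \right)} = -3010 + \left(\left(7 - -3 - - 3 \left(-7\right)^{2} - \left(-42\right) \left(-3\right)\right) + \left(-5 - \left(-10 - 147 + 126\right)\right)^{2}\right) = -3010 + \left(\left(7 + 3 - \left(-3\right) 49 - 126\right) + \left(-5 + \left(7 + 3 - \left(-3\right) 49 - 126\right)\right)^{2}\right) = -3010 + \left(\left(7 + 3 + 147 - 126\right) + \left(-5 + \left(7 + 3 + 147 - 126\right)\right)^{2}\right) = -3010 + \left(31 + \left(-5 + 31\right)^{2}\right) = -3010 + \left(31 + 26^{2}\right) = -3010 + \left(31 + 676\right) = -3010 + 707 = -2303$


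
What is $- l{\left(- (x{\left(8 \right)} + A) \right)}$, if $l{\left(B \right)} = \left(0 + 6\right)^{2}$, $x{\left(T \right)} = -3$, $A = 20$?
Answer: $-36$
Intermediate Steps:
$l{\left(B \right)} = 36$ ($l{\left(B \right)} = 6^{2} = 36$)
$- l{\left(- (x{\left(8 \right)} + A) \right)} = \left(-1\right) 36 = -36$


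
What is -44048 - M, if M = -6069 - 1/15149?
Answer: -575343870/15149 ≈ -37979.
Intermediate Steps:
M = -91939282/15149 (M = -6069 - 1*1/15149 = -6069 - 1/15149 = -91939282/15149 ≈ -6069.0)
-44048 - M = -44048 - 1*(-91939282/15149) = -44048 + 91939282/15149 = -575343870/15149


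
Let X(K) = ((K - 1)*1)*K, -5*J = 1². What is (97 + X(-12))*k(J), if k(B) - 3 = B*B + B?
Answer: 17963/25 ≈ 718.52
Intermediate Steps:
J = -⅕ (J = -⅕*1² = -⅕*1 = -⅕ ≈ -0.20000)
k(B) = 3 + B + B² (k(B) = 3 + (B*B + B) = 3 + (B² + B) = 3 + (B + B²) = 3 + B + B²)
X(K) = K*(-1 + K) (X(K) = ((-1 + K)*1)*K = (-1 + K)*K = K*(-1 + K))
(97 + X(-12))*k(J) = (97 - 12*(-1 - 12))*(3 - ⅕ + (-⅕)²) = (97 - 12*(-13))*(3 - ⅕ + 1/25) = (97 + 156)*(71/25) = 253*(71/25) = 17963/25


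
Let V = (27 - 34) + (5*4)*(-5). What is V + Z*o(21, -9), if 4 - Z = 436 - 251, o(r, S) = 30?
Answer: -5537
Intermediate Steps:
Z = -181 (Z = 4 - (436 - 251) = 4 - 1*185 = 4 - 185 = -181)
V = -107 (V = -7 + 20*(-5) = -7 - 100 = -107)
V + Z*o(21, -9) = -107 - 181*30 = -107 - 5430 = -5537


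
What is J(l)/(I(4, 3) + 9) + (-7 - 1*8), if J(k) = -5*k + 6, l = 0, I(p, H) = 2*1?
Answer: -159/11 ≈ -14.455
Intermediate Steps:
I(p, H) = 2
J(k) = 6 - 5*k
J(l)/(I(4, 3) + 9) + (-7 - 1*8) = (6 - 5*0)/(2 + 9) + (-7 - 1*8) = (6 + 0)/11 + (-7 - 8) = (1/11)*6 - 15 = 6/11 - 15 = -159/11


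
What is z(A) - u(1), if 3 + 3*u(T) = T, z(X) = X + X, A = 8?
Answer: 50/3 ≈ 16.667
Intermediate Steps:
z(X) = 2*X
u(T) = -1 + T/3
z(A) - u(1) = 2*8 - (-1 + (⅓)*1) = 16 - (-1 + ⅓) = 16 - 1*(-⅔) = 16 + ⅔ = 50/3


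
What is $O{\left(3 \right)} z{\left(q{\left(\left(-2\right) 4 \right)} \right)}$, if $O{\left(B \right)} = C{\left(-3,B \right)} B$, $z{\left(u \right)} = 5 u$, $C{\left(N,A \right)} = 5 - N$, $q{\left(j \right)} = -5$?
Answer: $-600$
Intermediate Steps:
$O{\left(B \right)} = 8 B$ ($O{\left(B \right)} = \left(5 - -3\right) B = \left(5 + 3\right) B = 8 B$)
$O{\left(3 \right)} z{\left(q{\left(\left(-2\right) 4 \right)} \right)} = 8 \cdot 3 \cdot 5 \left(-5\right) = 24 \left(-25\right) = -600$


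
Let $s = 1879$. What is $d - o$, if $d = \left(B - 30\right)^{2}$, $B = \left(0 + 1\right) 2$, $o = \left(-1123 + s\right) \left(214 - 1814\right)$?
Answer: $1210384$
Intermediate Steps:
$o = -1209600$ ($o = \left(-1123 + 1879\right) \left(214 - 1814\right) = 756 \left(-1600\right) = -1209600$)
$B = 2$ ($B = 1 \cdot 2 = 2$)
$d = 784$ ($d = \left(2 - 30\right)^{2} = \left(-28\right)^{2} = 784$)
$d - o = 784 - -1209600 = 784 + 1209600 = 1210384$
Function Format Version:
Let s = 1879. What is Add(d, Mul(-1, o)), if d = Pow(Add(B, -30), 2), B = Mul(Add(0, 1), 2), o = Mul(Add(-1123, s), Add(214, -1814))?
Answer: 1210384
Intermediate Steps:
o = -1209600 (o = Mul(Add(-1123, 1879), Add(214, -1814)) = Mul(756, -1600) = -1209600)
B = 2 (B = Mul(1, 2) = 2)
d = 784 (d = Pow(Add(2, -30), 2) = Pow(-28, 2) = 784)
Add(d, Mul(-1, o)) = Add(784, Mul(-1, -1209600)) = Add(784, 1209600) = 1210384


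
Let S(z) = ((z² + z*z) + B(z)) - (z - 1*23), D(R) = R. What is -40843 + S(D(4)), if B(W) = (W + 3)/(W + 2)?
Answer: -244745/6 ≈ -40791.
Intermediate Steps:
B(W) = (3 + W)/(2 + W)
S(z) = 23 - z + 2*z² + (3 + z)/(2 + z) (S(z) = ((z² + z*z) + (3 + z)/(2 + z)) - (z - 1*23) = ((z² + z²) + (3 + z)/(2 + z)) - (z - 23) = (2*z² + (3 + z)/(2 + z)) - (-23 + z) = (2*z² + (3 + z)/(2 + z)) + (23 - z) = 23 - z + 2*z² + (3 + z)/(2 + z))
-40843 + S(D(4)) = -40843 + (3 + 4 + (2 + 4)*(23 - 1*4 + 2*4²))/(2 + 4) = -40843 + (3 + 4 + 6*(23 - 4 + 2*16))/6 = -40843 + (3 + 4 + 6*(23 - 4 + 32))/6 = -40843 + (3 + 4 + 6*51)/6 = -40843 + (3 + 4 + 306)/6 = -40843 + (⅙)*313 = -40843 + 313/6 = -244745/6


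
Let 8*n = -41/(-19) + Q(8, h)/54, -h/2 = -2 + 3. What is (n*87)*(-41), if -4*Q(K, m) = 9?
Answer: -1147385/1216 ≈ -943.57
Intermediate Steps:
h = -2 (h = -2*(-2 + 3) = -2*1 = -2)
Q(K, m) = -9/4 (Q(K, m) = -1/4*9 = -9/4)
n = 965/3648 (n = (-41/(-19) - 9/4/54)/8 = (-41*(-1/19) - 9/4*1/54)/8 = (41/19 - 1/24)/8 = (1/8)*(965/456) = 965/3648 ≈ 0.26453)
(n*87)*(-41) = ((965/3648)*87)*(-41) = (27985/1216)*(-41) = -1147385/1216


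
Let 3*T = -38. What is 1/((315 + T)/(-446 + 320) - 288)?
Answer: -378/109771 ≈ -0.0034435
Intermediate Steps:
T = -38/3 (T = (⅓)*(-38) = -38/3 ≈ -12.667)
1/((315 + T)/(-446 + 320) - 288) = 1/((315 - 38/3)/(-446 + 320) - 288) = 1/((907/3)/(-126) - 288) = 1/((907/3)*(-1/126) - 288) = 1/(-907/378 - 288) = 1/(-109771/378) = -378/109771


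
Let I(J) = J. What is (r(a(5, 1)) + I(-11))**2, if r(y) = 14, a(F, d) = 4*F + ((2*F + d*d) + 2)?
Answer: 9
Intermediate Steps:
a(F, d) = 2 + d**2 + 6*F (a(F, d) = 4*F + ((2*F + d**2) + 2) = 4*F + ((d**2 + 2*F) + 2) = 4*F + (2 + d**2 + 2*F) = 2 + d**2 + 6*F)
(r(a(5, 1)) + I(-11))**2 = (14 - 11)**2 = 3**2 = 9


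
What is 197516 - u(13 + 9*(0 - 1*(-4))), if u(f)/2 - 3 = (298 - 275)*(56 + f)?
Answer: 192680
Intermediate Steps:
u(f) = 2582 + 46*f (u(f) = 6 + 2*((298 - 275)*(56 + f)) = 6 + 2*(23*(56 + f)) = 6 + 2*(1288 + 23*f) = 6 + (2576 + 46*f) = 2582 + 46*f)
197516 - u(13 + 9*(0 - 1*(-4))) = 197516 - (2582 + 46*(13 + 9*(0 - 1*(-4)))) = 197516 - (2582 + 46*(13 + 9*(0 + 4))) = 197516 - (2582 + 46*(13 + 9*4)) = 197516 - (2582 + 46*(13 + 36)) = 197516 - (2582 + 46*49) = 197516 - (2582 + 2254) = 197516 - 1*4836 = 197516 - 4836 = 192680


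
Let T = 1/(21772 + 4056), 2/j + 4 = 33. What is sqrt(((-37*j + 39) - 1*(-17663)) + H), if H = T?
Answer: sqrt(2482431592939793)/374506 ≈ 133.04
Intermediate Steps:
j = 2/29 (j = 2/(-4 + 33) = 2/29 ≈ 0.068966)
T = 1/25828 ≈ 3.8718e-5
H = 1/25828 ≈ 3.8718e-5
sqrt(((-37*j + 39) - 1*(-17663)) + H) = sqrt(((-37*2/29 + 39) - 1*(-17663)) + 1/25828) = sqrt(((-74/29 + 39) + 17663) + 1/25828) = sqrt((1057/29 + 17663) + 1/25828) = sqrt(513284/29 + 1/25828) = sqrt(13257099181/749012) = sqrt(2482431592939793)/374506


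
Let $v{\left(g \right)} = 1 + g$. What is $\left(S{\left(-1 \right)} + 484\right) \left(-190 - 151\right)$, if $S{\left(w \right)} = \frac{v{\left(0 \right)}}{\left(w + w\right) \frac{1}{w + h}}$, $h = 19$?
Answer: $-161975$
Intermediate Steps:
$S{\left(w \right)} = \frac{19 + w}{2 w}$ ($S{\left(w \right)} = \frac{1 + 0}{\left(w + w\right) \frac{1}{w + 19}} = 1 \frac{1}{2 w \frac{1}{19 + w}} = 1 \frac{19 + w}{2 w} = \frac{19 + w}{2 w}$)
$\left(S{\left(-1 \right)} + 484\right) \left(-190 - 151\right) = \left(\frac{19 - 1}{2 \left(-1\right)} + 484\right) \left(-190 - 151\right) = \left(\frac{1}{2} \left(-1\right) 18 + 484\right) \left(-341\right) = \left(-9 + 484\right) \left(-341\right) = 475 \left(-341\right) = -161975$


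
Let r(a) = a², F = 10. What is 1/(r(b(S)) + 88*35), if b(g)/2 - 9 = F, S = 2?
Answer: 1/4524 ≈ 0.00022104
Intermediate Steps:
b(g) = 38 (b(g) = 18 + 2*10 = 18 + 20 = 38)
1/(r(b(S)) + 88*35) = 1/(38² + 88*35) = 1/(1444 + 3080) = 1/4524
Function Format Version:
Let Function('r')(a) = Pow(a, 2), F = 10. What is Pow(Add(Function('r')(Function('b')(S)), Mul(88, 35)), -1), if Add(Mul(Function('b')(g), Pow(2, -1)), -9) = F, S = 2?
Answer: Rational(1, 4524) ≈ 0.00022104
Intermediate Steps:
Function('b')(g) = 38 (Function('b')(g) = Add(18, Mul(2, 10)) = Add(18, 20) = 38)
Pow(Add(Function('r')(Function('b')(S)), Mul(88, 35)), -1) = Pow(Add(Pow(38, 2), Mul(88, 35)), -1) = Pow(Add(1444, 3080), -1) = Pow(4524, -1) = Rational(1, 4524)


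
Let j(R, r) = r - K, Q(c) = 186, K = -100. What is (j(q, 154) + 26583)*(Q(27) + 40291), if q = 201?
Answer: 1086281249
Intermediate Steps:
j(R, r) = 100 + r (j(R, r) = r - 1*(-100) = r + 100 = 100 + r)
(j(q, 154) + 26583)*(Q(27) + 40291) = ((100 + 154) + 26583)*(186 + 40291) = (254 + 26583)*40477 = 26837*40477 = 1086281249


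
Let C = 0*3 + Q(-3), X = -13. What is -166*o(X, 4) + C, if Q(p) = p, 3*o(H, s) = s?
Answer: -673/3 ≈ -224.33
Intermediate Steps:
o(H, s) = s/3
C = -3 (C = 0*3 - 3 = 0 - 3 = -3)
-166*o(X, 4) + C = -166*4/3 - 3 = -664/3 - 3 = -673/3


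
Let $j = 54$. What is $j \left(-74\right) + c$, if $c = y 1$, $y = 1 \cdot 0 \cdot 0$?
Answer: $-3996$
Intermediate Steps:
$y = 0$ ($y = 0 \cdot 0 = 0$)
$c = 0$ ($c = 0 \cdot 1 = 0$)
$j \left(-74\right) + c = 54 \left(-74\right) + 0 = -3996 + 0 = -3996$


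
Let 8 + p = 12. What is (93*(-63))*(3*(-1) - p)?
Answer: 41013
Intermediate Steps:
p = 4 (p = -8 + 12 = 4)
(93*(-63))*(3*(-1) - p) = (93*(-63))*(3*(-1) - 1*4) = -5859*(-3 - 4) = -5859*(-7) = 41013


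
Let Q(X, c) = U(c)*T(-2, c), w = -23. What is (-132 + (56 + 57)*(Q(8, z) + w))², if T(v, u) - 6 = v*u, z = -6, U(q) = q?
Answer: 223054225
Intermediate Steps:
T(v, u) = 6 + u*v (T(v, u) = 6 + v*u = 6 + u*v)
Q(X, c) = c*(6 - 2*c) (Q(X, c) = c*(6 + c*(-2)) = c*(6 - 2*c))
(-132 + (56 + 57)*(Q(8, z) + w))² = (-132 + (56 + 57)*(2*(-6)*(3 - 1*(-6)) - 23))² = (-132 + 113*(2*(-6)*(3 + 6) - 23))² = (-132 + 113*(2*(-6)*9 - 23))² = (-132 + 113*(-108 - 23))² = (-132 + 113*(-131))² = (-132 - 14803)² = (-14935)² = 223054225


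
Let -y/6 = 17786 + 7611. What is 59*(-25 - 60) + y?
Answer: -157397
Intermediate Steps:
y = -152382 (y = -6*(17786 + 7611) = -6*25397 = -152382)
59*(-25 - 60) + y = 59*(-25 - 60) - 152382 = 59*(-85) - 152382 = -5015 - 152382 = -157397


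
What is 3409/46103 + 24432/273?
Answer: 375773051/4195373 ≈ 89.568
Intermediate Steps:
3409/46103 + 24432/273 = 3409*(1/46103) + 24432*(1/273) = 3409/46103 + 8144/91 = 375773051/4195373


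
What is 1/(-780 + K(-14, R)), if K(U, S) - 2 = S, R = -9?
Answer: -1/787 ≈ -0.0012706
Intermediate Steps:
K(U, S) = 2 + S
1/(-780 + K(-14, R)) = 1/(-780 + (2 - 9)) = 1/(-780 - 7) = 1/(-787) = -1/787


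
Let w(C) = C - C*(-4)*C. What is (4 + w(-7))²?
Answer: 37249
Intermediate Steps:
w(C) = C + 4*C² (w(C) = C - (-4*C)*C = C - (-4)*C² = C + 4*C²)
(4 + w(-7))² = (4 - 7*(1 + 4*(-7)))² = (4 - 7*(1 - 28))² = (4 - 7*(-27))² = (4 + 189)² = 193² = 37249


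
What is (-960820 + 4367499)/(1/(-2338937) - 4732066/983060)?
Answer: -3916514756076411190/5534002618451 ≈ -7.0772e+5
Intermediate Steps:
(-960820 + 4367499)/(1/(-2338937) - 4732066/983060) = 3406679/(-1/2338937 - 4732066*1/983060) = 3406679/(-1/2338937 - 2366033/491530) = 3406679/(-5534002618451/1149657703610) = 3406679*(-1149657703610/5534002618451) = -3916514756076411190/5534002618451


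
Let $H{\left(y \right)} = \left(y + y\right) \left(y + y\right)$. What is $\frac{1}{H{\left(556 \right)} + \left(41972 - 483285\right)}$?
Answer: $\frac{1}{795231} \approx 1.2575 \cdot 10^{-6}$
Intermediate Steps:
$H{\left(y \right)} = 4 y^{2}$ ($H{\left(y \right)} = 2 y 2 y = 4 y^{2}$)
$\frac{1}{H{\left(556 \right)} + \left(41972 - 483285\right)} = \frac{1}{4 \cdot 556^{2} + \left(41972 - 483285\right)} = \frac{1}{4 \cdot 309136 + \left(41972 - 483285\right)} = \frac{1}{1236544 - 441313} = \frac{1}{795231}$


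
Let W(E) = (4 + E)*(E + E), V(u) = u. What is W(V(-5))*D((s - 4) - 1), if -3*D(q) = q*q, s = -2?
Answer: -490/3 ≈ -163.33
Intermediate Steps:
D(q) = -q²/3 (D(q) = -q*q/3 = -q²/3)
W(E) = 2*E*(4 + E) (W(E) = (4 + E)*(2*E) = 2*E*(4 + E))
W(V(-5))*D((s - 4) - 1) = (2*(-5)*(4 - 5))*(-((-2 - 4) - 1)²/3) = (2*(-5)*(-1))*(-(-6 - 1)²/3) = 10*(-⅓*(-7)²) = 10*(-⅓*49) = 10*(-49/3) = -490/3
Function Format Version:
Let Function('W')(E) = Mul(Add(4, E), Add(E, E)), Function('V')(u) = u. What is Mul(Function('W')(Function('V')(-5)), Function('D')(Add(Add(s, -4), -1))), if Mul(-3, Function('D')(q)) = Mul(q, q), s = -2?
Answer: Rational(-490, 3) ≈ -163.33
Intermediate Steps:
Function('D')(q) = Mul(Rational(-1, 3), Pow(q, 2)) (Function('D')(q) = Mul(Rational(-1, 3), Mul(q, q)) = Mul(Rational(-1, 3), Pow(q, 2)))
Function('W')(E) = Mul(2, E, Add(4, E)) (Function('W')(E) = Mul(Add(4, E), Mul(2, E)) = Mul(2, E, Add(4, E)))
Mul(Function('W')(Function('V')(-5)), Function('D')(Add(Add(s, -4), -1))) = Mul(Mul(2, -5, Add(4, -5)), Mul(Rational(-1, 3), Pow(Add(Add(-2, -4), -1), 2))) = Mul(Mul(2, -5, -1), Mul(Rational(-1, 3), Pow(Add(-6, -1), 2))) = Mul(10, Mul(Rational(-1, 3), Pow(-7, 2))) = Mul(10, Mul(Rational(-1, 3), 49)) = Mul(10, Rational(-49, 3)) = Rational(-490, 3)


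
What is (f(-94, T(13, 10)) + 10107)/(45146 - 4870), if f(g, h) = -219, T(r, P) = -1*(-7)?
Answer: 2472/10069 ≈ 0.24551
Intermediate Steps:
T(r, P) = 7
(f(-94, T(13, 10)) + 10107)/(45146 - 4870) = (-219 + 10107)/(45146 - 4870) = 9888/40276 = 9888*(1/40276) = 2472/10069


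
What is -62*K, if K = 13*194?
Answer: -156364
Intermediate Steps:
K = 2522
-62*K = -62*2522 = -156364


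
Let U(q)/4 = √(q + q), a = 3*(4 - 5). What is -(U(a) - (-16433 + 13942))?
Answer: -2491 - 4*I*√6 ≈ -2491.0 - 9.798*I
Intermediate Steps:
a = -3 (a = 3*(-1) = -3)
U(q) = 4*√2*√q (U(q) = 4*√(q + q) = 4*√(2*q) = 4*(√2*√q) = 4*√2*√q)
-(U(a) - (-16433 + 13942)) = -(4*√2*√(-3) - (-16433 + 13942)) = -(4*√2*(I*√3) - 1*(-2491)) = -(4*I*√6 + 2491) = -(2491 + 4*I*√6) = -2491 - 4*I*√6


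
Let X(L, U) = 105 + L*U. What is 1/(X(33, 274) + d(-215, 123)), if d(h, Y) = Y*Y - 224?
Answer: 1/24052 ≈ 4.1577e-5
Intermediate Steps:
d(h, Y) = -224 + Y**2 (d(h, Y) = Y**2 - 224 = -224 + Y**2)
1/(X(33, 274) + d(-215, 123)) = 1/((105 + 33*274) + (-224 + 123**2)) = 1/((105 + 9042) + (-224 + 15129)) = 1/(9147 + 14905) = 1/24052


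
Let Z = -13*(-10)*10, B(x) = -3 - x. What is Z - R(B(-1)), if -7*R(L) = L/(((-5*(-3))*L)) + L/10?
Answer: 136498/105 ≈ 1300.0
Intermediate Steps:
Z = 1300 (Z = 130*10 = 1300)
R(L) = -1/105 - L/70 (R(L) = -(L/(((-5*(-3))*L)) + L/10)/7 = -(L/((15*L)) + L*(⅒))/7 = -(L*(1/(15*L)) + L/10)/7 = -(1/15 + L/10)/7 = -1/105 - L/70)
Z - R(B(-1)) = 1300 - (-1/105 - (-3 - 1*(-1))/70) = 1300 - (-1/105 - (-3 + 1)/70) = 1300 - (-1/105 - 1/70*(-2)) = 1300 - (-1/105 + 1/35) = 1300 - 1*2/105 = 1300 - 2/105 = 136498/105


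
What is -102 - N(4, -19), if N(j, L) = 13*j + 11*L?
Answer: 55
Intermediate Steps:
N(j, L) = 11*L + 13*j
-102 - N(4, -19) = -102 - (11*(-19) + 13*4) = -102 - (-209 + 52) = -102 - 1*(-157) = -102 + 157 = 55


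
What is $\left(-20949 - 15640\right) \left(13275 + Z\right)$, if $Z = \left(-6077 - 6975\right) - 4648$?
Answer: $161906325$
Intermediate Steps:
$Z = -17700$ ($Z = -13052 - 4648 = -17700$)
$\left(-20949 - 15640\right) \left(13275 + Z\right) = \left(-20949 - 15640\right) \left(13275 - 17700\right) = \left(-36589\right) \left(-4425\right) = 161906325$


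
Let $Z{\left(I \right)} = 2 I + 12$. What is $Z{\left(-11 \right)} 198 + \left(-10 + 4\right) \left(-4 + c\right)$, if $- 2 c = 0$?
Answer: $-1956$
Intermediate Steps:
$c = 0$ ($c = \left(- \frac{1}{2}\right) 0 = 0$)
$Z{\left(I \right)} = 12 + 2 I$
$Z{\left(-11 \right)} 198 + \left(-10 + 4\right) \left(-4 + c\right) = \left(12 + 2 \left(-11\right)\right) 198 + \left(-10 + 4\right) \left(-4 + 0\right) = \left(12 - 22\right) 198 - -24 = \left(-10\right) 198 + 24 = -1980 + 24 = -1956$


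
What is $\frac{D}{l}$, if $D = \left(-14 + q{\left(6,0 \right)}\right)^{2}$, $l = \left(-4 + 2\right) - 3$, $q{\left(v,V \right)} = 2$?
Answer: $- \frac{144}{5} \approx -28.8$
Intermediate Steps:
$l = -5$ ($l = -2 - 3 = -5$)
$D = 144$ ($D = \left(-14 + 2\right)^{2} = \left(-12\right)^{2} = 144$)
$\frac{D}{l} = \frac{144}{-5} = 144 \left(- \frac{1}{5}\right) = - \frac{144}{5}$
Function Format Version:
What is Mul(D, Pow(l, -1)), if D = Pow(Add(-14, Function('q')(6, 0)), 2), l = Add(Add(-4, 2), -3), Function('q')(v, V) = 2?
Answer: Rational(-144, 5) ≈ -28.800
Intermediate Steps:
l = -5 (l = Add(-2, -3) = -5)
D = 144 (D = Pow(Add(-14, 2), 2) = Pow(-12, 2) = 144)
Mul(D, Pow(l, -1)) = Mul(144, Pow(-5, -1)) = Mul(144, Rational(-1, 5)) = Rational(-144, 5)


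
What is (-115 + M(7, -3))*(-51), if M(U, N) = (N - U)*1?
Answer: 6375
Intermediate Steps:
M(U, N) = N - U
(-115 + M(7, -3))*(-51) = (-115 + (-3 - 1*7))*(-51) = (-115 + (-3 - 7))*(-51) = (-115 - 10)*(-51) = -125*(-51) = 6375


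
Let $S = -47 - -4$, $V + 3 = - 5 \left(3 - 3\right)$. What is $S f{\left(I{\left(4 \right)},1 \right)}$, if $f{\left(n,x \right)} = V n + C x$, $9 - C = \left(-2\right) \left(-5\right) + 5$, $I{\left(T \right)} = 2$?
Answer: $516$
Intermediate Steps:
$V = -3$ ($V = -3 - 5 \left(3 - 3\right) = -3 - 0 = -3 + 0 = -3$)
$C = -6$ ($C = 9 - \left(\left(-2\right) \left(-5\right) + 5\right) = 9 - \left(10 + 5\right) = 9 - 15 = -6$)
$f{\left(n,x \right)} = - 6 x - 3 n$ ($f{\left(n,x \right)} = - 3 n - 6 x = - 6 x - 3 n$)
$S = -43$ ($S = -47 + 4 = -43$)
$S f{\left(I{\left(4 \right)},1 \right)} = - 43 \left(\left(-6\right) 1 - 6\right) = - 43 \left(-6 - 6\right) = \left(-43\right) \left(-12\right) = 516$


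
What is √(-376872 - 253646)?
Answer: I*√630518 ≈ 794.05*I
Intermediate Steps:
√(-376872 - 253646) = √(-630518) = I*√630518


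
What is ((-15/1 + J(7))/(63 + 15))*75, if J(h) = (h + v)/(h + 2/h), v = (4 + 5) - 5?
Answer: -8600/663 ≈ -12.971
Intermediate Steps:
v = 4 (v = 9 - 5 = 4)
J(h) = (4 + h)/(h + 2/h) (J(h) = (h + 4)/(h + 2/h) = (4 + h)/(h + 2/h))
((-15/1 + J(7))/(63 + 15))*75 = ((-15/1 + 7*(4 + 7)/(2 + 7**2))/(63 + 15))*75 = ((-15*1 + 7*11/(2 + 49))/78)*75 = ((-15 + 7*11/51)*(1/78))*75 = ((-15 + 7*(1/51)*11)*(1/78))*75 = ((-15 + 77/51)*(1/78))*75 = -688/51*1/78*75 = -344/1989*75 = -8600/663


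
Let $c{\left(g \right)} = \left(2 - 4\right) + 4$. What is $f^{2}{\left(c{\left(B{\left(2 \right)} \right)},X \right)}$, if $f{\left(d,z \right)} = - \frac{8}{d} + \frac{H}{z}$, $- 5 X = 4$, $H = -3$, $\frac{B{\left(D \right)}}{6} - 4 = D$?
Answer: $\frac{1}{16} \approx 0.0625$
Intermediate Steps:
$B{\left(D \right)} = 24 + 6 D$
$c{\left(g \right)} = 2$ ($c{\left(g \right)} = -2 + 4 = 2$)
$X = - \frac{4}{5}$ ($X = \left(- \frac{1}{5}\right) 4 = - \frac{4}{5} \approx -0.8$)
$f{\left(d,z \right)} = - \frac{8}{d} - \frac{3}{z}$
$f^{2}{\left(c{\left(B{\left(2 \right)} \right)},X \right)} = \left(- \frac{8}{2} - \frac{3}{- \frac{4}{5}}\right)^{2} = \left(\left(-8\right) \frac{1}{2} - - \frac{15}{4}\right)^{2} = \left(-4 + \frac{15}{4}\right)^{2} = \left(- \frac{1}{4}\right)^{2} = \frac{1}{16}$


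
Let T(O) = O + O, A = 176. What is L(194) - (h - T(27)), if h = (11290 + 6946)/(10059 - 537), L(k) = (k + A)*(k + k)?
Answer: 683737136/4761 ≈ 1.4361e+5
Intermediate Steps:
T(O) = 2*O
L(k) = 2*k*(176 + k) (L(k) = (k + 176)*(k + k) = (176 + k)*(2*k) = 2*k*(176 + k))
h = 9118/4761 (h = 18236/9522 = 18236*(1/9522) = 9118/4761 ≈ 1.9151)
L(194) - (h - T(27)) = 2*194*(176 + 194) - (9118/4761 - 2*27) = 2*194*370 - (9118/4761 - 1*54) = 143560 - (9118/4761 - 54) = 143560 - 1*(-247976/4761) = 143560 + 247976/4761 = 683737136/4761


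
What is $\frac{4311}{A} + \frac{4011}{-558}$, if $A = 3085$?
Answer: $- \frac{3322799}{573810} \approx -5.7908$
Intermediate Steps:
$\frac{4311}{A} + \frac{4011}{-558} = \frac{4311}{3085} + \frac{4011}{-558} = 4311 \cdot \frac{1}{3085} + 4011 \left(- \frac{1}{558}\right) = \frac{4311}{3085} - \frac{1337}{186} = - \frac{3322799}{573810}$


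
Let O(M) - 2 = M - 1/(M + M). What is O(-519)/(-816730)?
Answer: 107329/169553148 ≈ 0.00063301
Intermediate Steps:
O(M) = 2 + M - 1/(2*M) (O(M) = 2 + (M - 1/(M + M)) = 2 + (M - 1/(2*M)) = 2 + M - 1/(2*M))
O(-519)/(-816730) = (2 - 519 - ½/(-519))/(-816730) = (2 - 519 - ½*(-1/519))*(-1/816730) = (2 - 519 + 1/1038)*(-1/816730) = -536645/1038*(-1/816730) = 107329/169553148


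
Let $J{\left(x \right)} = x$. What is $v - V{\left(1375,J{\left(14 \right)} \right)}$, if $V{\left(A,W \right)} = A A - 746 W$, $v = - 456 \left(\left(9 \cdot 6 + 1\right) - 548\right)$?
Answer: $-1655373$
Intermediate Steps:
$v = 224808$ ($v = - 456 \left(\left(54 + 1\right) - 548\right) = - 456 \left(55 - 548\right) = \left(-456\right) \left(-493\right) = 224808$)
$V{\left(A,W \right)} = A^{2} - 746 W$
$v - V{\left(1375,J{\left(14 \right)} \right)} = 224808 - \left(1375^{2} - 10444\right) = 224808 - \left(1890625 - 10444\right) = 224808 - 1880181 = -1655373$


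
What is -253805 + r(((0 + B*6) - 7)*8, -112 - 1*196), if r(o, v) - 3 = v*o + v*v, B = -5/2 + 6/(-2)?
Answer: -60378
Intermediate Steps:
B = -11/2 (B = -5*½ + 6*(-½) = -5/2 - 3 = -11/2 ≈ -5.5000)
r(o, v) = 3 + v² + o*v (r(o, v) = 3 + (v*o + v*v) = 3 + (o*v + v²) = 3 + (v² + o*v) = 3 + v² + o*v)
-253805 + r(((0 + B*6) - 7)*8, -112 - 1*196) = -253805 + (3 + (-112 - 1*196)² + (((0 - 11/2*6) - 7)*8)*(-112 - 1*196)) = -253805 + (3 + (-112 - 196)² + (((0 - 33) - 7)*8)*(-112 - 196)) = -253805 + (3 + (-308)² + ((-33 - 7)*8)*(-308)) = -253805 + (3 + 94864 - 40*8*(-308)) = -253805 + (3 + 94864 - 320*(-308)) = -253805 + (3 + 94864 + 98560) = -253805 + 193427 = -60378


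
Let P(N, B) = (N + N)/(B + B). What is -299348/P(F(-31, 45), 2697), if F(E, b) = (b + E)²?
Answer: -28833627/7 ≈ -4.1191e+6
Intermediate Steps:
F(E, b) = (E + b)²
P(N, B) = N/B (P(N, B) = (2*N)/((2*B)) = (2*N)*(1/(2*B)) = N/B)
-299348/P(F(-31, 45), 2697) = -299348*2697/(-31 + 45)² = -299348/(14²*(1/2697)) = -299348/(196*(1/2697)) = -299348/196/2697 = -299348*2697/196 = -28833627/7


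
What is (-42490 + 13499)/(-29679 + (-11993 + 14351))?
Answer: 28991/27321 ≈ 1.0611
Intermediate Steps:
(-42490 + 13499)/(-29679 + (-11993 + 14351)) = -28991/(-29679 + 2358) = -28991/(-27321) = -28991*(-1/27321) = 28991/27321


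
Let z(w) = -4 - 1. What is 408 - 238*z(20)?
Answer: 1598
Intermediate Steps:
z(w) = -5
408 - 238*z(20) = 408 - 238*(-5) = 408 + 1190 = 1598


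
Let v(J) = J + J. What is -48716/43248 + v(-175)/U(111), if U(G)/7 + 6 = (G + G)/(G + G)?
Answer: 95941/10812 ≈ 8.8736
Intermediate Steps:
v(J) = 2*J
U(G) = -35 (U(G) = -42 + 7*((G + G)/(G + G)) = -42 + 7*((2*G)/((2*G))) = -42 + 7*((2*G)*(1/(2*G))) = -42 + 7*1 = -42 + 7 = -35)
-48716/43248 + v(-175)/U(111) = -48716/43248 + (2*(-175))/(-35) = -48716*1/43248 - 350*(-1/35) = -12179/10812 + 10 = 95941/10812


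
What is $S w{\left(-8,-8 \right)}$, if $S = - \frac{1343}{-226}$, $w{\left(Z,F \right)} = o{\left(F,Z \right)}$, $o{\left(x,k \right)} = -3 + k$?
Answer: $- \frac{14773}{226} \approx -65.367$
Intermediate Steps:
$w{\left(Z,F \right)} = -3 + Z$
$S = \frac{1343}{226}$ ($S = \left(-1343\right) \left(- \frac{1}{226}\right) = \frac{1343}{226} \approx 5.9425$)
$S w{\left(-8,-8 \right)} = \frac{1343 \left(-3 - 8\right)}{226} = \frac{1343}{226} \left(-11\right) = - \frac{14773}{226}$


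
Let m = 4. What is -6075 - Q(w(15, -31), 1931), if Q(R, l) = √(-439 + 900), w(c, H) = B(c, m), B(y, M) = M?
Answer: -6075 - √461 ≈ -6096.5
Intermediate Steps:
w(c, H) = 4
Q(R, l) = √461
-6075 - Q(w(15, -31), 1931) = -6075 - √461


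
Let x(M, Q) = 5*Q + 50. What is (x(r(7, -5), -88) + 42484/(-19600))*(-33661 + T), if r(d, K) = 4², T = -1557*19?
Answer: 30382749631/1225 ≈ 2.4802e+7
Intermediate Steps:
T = -29583
r(d, K) = 16
x(M, Q) = 50 + 5*Q
(x(r(7, -5), -88) + 42484/(-19600))*(-33661 + T) = ((50 + 5*(-88)) + 42484/(-19600))*(-33661 - 29583) = ((50 - 440) + 42484*(-1/19600))*(-63244) = (-390 - 10621/4900)*(-63244) = -1921621/4900*(-63244) = 30382749631/1225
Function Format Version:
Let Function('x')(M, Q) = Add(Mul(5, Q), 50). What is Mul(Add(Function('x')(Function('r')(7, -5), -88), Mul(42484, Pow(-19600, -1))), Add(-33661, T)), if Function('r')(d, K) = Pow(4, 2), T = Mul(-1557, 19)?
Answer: Rational(30382749631, 1225) ≈ 2.4802e+7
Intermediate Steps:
T = -29583
Function('r')(d, K) = 16
Function('x')(M, Q) = Add(50, Mul(5, Q))
Mul(Add(Function('x')(Function('r')(7, -5), -88), Mul(42484, Pow(-19600, -1))), Add(-33661, T)) = Mul(Add(Add(50, Mul(5, -88)), Mul(42484, Pow(-19600, -1))), Add(-33661, -29583)) = Mul(Add(Add(50, -440), Mul(42484, Rational(-1, 19600))), -63244) = Mul(Add(-390, Rational(-10621, 4900)), -63244) = Mul(Rational(-1921621, 4900), -63244) = Rational(30382749631, 1225)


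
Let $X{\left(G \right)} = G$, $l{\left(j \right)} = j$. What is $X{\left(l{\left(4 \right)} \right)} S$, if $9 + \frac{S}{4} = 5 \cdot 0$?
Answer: $-144$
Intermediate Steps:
$S = -36$ ($S = -36 + 4 \cdot 5 \cdot 0 = -36 + 4 \cdot 0 = -36 + 0 = -36$)
$X{\left(l{\left(4 \right)} \right)} S = 4 \left(-36\right) = -144$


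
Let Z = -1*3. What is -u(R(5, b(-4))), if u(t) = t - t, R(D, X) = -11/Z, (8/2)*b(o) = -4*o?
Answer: 0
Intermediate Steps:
Z = -3
b(o) = -o (b(o) = (-4*o)/4 = -o)
R(D, X) = 11/3 (R(D, X) = -11/(-3) = -11*(-⅓) = 11/3)
u(t) = 0
-u(R(5, b(-4))) = -1*0 = 0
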